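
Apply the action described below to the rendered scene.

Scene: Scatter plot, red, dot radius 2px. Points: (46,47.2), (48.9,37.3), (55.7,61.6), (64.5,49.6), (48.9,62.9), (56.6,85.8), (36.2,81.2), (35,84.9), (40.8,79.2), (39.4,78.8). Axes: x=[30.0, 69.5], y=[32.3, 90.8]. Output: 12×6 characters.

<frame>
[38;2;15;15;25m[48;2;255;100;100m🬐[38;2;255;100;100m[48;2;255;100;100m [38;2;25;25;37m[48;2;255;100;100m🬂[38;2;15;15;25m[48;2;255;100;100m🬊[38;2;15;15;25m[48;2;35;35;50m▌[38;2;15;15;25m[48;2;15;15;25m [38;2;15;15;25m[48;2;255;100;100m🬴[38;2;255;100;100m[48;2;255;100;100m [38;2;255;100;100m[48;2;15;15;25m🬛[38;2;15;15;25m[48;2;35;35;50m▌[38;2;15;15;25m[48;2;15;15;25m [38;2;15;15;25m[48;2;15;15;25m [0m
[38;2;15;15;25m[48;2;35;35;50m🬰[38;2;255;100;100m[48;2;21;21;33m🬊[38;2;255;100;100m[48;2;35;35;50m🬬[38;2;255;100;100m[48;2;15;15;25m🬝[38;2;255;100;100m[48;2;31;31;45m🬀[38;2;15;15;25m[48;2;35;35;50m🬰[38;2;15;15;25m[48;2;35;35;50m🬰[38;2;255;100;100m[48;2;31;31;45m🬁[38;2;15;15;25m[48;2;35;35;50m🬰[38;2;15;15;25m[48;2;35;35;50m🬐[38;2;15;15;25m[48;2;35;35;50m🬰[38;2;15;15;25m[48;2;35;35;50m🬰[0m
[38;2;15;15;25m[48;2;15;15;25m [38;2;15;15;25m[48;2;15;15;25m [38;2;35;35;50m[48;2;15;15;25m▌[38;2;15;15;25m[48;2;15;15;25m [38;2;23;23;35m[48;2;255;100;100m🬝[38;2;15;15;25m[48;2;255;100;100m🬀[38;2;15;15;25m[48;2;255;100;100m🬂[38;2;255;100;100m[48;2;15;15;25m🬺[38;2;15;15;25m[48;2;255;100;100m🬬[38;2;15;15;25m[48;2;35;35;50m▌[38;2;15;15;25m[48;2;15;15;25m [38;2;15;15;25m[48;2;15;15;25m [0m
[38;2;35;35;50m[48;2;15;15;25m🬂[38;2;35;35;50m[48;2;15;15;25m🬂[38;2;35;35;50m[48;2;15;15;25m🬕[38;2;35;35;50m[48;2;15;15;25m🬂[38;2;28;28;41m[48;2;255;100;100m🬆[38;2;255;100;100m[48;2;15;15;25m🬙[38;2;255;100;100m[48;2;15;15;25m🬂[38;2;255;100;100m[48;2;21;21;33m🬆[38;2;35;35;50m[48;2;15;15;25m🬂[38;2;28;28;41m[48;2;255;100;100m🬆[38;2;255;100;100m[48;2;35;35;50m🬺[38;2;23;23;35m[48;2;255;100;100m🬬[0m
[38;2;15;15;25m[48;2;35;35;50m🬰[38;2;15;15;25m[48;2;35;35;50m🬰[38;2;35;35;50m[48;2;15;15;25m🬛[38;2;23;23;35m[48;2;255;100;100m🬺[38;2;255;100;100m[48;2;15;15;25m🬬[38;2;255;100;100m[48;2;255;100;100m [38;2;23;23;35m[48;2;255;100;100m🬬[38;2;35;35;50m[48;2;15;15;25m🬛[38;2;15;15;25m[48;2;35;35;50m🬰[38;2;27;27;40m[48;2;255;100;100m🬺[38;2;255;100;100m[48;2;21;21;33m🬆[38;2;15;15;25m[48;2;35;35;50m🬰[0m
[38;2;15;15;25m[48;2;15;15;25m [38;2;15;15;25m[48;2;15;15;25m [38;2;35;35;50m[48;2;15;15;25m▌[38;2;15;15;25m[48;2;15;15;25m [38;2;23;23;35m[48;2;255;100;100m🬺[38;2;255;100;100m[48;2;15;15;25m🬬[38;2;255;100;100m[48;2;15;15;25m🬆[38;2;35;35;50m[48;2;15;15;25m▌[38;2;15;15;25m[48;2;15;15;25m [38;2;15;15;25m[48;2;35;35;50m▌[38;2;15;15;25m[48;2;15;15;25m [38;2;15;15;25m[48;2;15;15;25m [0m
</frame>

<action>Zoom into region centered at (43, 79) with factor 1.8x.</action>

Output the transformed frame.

<frame>
[38;2;15;15;25m[48;2;15;15;25m [38;2;15;15;25m[48;2;15;15;25m [38;2;35;35;50m[48;2;15;15;25m▌[38;2;15;15;25m[48;2;15;15;25m [38;2;15;15;25m[48;2;35;35;50m▌[38;2;15;15;25m[48;2;15;15;25m [38;2;15;15;25m[48;2;15;15;25m [38;2;35;35;50m[48;2;15;15;25m▌[38;2;15;15;25m[48;2;15;15;25m [38;2;15;15;25m[48;2;35;35;50m▌[38;2;15;15;25m[48;2;15;15;25m [38;2;15;15;25m[48;2;15;15;25m [0m
[38;2;23;23;35m[48;2;255;100;100m🬝[38;2;15;15;25m[48;2;255;100;100m🬀[38;2;28;28;41m[48;2;255;100;100m🬊[38;2;15;15;25m[48;2;35;35;50m🬰[38;2;15;15;25m[48;2;35;35;50m🬐[38;2;15;15;25m[48;2;35;35;50m🬰[38;2;15;15;25m[48;2;35;35;50m🬰[38;2;35;35;50m[48;2;15;15;25m🬛[38;2;15;15;25m[48;2;35;35;50m🬰[38;2;15;15;25m[48;2;35;35;50m🬐[38;2;15;15;25m[48;2;35;35;50m🬰[38;2;15;15;25m[48;2;35;35;50m🬰[0m
[38;2;15;15;25m[48;2;15;15;25m [38;2;255;100;100m[48;2;15;15;25m🬬[38;2;255;100;100m[48;2;255;100;100m [38;2;15;15;25m[48;2;255;100;100m🬀[38;2;15;15;25m[48;2;255;100;100m🬀[38;2;15;15;25m[48;2;255;100;100m🬊[38;2;15;15;25m[48;2;15;15;25m [38;2;35;35;50m[48;2;15;15;25m▌[38;2;15;15;25m[48;2;15;15;25m [38;2;15;15;25m[48;2;35;35;50m▌[38;2;15;15;25m[48;2;15;15;25m [38;2;15;15;25m[48;2;15;15;25m [0m
[38;2;35;35;50m[48;2;15;15;25m🬂[38;2;35;35;50m[48;2;15;15;25m🬂[38;2;255;100;100m[48;2;27;27;40m🬀[38;2;255;100;100m[48;2;15;15;25m🬊[38;2;255;100;100m[48;2;21;21;33m🬊[38;2;255;100;100m[48;2;19;19;30m🬀[38;2;35;35;50m[48;2;15;15;25m🬂[38;2;35;35;50m[48;2;15;15;25m🬕[38;2;35;35;50m[48;2;15;15;25m🬂[38;2;35;35;50m[48;2;15;15;25m🬨[38;2;35;35;50m[48;2;15;15;25m🬂[38;2;35;35;50m[48;2;15;15;25m🬂[0m
[38;2;15;15;25m[48;2;35;35;50m🬰[38;2;15;15;25m[48;2;35;35;50m🬰[38;2;35;35;50m[48;2;15;15;25m🬛[38;2;15;15;25m[48;2;35;35;50m🬰[38;2;15;15;25m[48;2;35;35;50m🬐[38;2;15;15;25m[48;2;35;35;50m🬰[38;2;15;15;25m[48;2;35;35;50m🬰[38;2;35;35;50m[48;2;15;15;25m🬛[38;2;23;23;35m[48;2;255;100;100m🬝[38;2;15;15;25m[48;2;35;35;50m🬐[38;2;15;15;25m[48;2;35;35;50m🬰[38;2;15;15;25m[48;2;35;35;50m🬰[0m
[38;2;15;15;25m[48;2;15;15;25m [38;2;15;15;25m[48;2;15;15;25m [38;2;35;35;50m[48;2;15;15;25m▌[38;2;15;15;25m[48;2;15;15;25m [38;2;15;15;25m[48;2;35;35;50m▌[38;2;15;15;25m[48;2;15;15;25m [38;2;15;15;25m[48;2;15;15;25m [38;2;27;27;40m[48;2;255;100;100m🬴[38;2;255;100;100m[48;2;255;100;100m [38;2;255;100;100m[48;2;35;35;50m🬛[38;2;15;15;25m[48;2;15;15;25m [38;2;15;15;25m[48;2;15;15;25m [0m
</frame>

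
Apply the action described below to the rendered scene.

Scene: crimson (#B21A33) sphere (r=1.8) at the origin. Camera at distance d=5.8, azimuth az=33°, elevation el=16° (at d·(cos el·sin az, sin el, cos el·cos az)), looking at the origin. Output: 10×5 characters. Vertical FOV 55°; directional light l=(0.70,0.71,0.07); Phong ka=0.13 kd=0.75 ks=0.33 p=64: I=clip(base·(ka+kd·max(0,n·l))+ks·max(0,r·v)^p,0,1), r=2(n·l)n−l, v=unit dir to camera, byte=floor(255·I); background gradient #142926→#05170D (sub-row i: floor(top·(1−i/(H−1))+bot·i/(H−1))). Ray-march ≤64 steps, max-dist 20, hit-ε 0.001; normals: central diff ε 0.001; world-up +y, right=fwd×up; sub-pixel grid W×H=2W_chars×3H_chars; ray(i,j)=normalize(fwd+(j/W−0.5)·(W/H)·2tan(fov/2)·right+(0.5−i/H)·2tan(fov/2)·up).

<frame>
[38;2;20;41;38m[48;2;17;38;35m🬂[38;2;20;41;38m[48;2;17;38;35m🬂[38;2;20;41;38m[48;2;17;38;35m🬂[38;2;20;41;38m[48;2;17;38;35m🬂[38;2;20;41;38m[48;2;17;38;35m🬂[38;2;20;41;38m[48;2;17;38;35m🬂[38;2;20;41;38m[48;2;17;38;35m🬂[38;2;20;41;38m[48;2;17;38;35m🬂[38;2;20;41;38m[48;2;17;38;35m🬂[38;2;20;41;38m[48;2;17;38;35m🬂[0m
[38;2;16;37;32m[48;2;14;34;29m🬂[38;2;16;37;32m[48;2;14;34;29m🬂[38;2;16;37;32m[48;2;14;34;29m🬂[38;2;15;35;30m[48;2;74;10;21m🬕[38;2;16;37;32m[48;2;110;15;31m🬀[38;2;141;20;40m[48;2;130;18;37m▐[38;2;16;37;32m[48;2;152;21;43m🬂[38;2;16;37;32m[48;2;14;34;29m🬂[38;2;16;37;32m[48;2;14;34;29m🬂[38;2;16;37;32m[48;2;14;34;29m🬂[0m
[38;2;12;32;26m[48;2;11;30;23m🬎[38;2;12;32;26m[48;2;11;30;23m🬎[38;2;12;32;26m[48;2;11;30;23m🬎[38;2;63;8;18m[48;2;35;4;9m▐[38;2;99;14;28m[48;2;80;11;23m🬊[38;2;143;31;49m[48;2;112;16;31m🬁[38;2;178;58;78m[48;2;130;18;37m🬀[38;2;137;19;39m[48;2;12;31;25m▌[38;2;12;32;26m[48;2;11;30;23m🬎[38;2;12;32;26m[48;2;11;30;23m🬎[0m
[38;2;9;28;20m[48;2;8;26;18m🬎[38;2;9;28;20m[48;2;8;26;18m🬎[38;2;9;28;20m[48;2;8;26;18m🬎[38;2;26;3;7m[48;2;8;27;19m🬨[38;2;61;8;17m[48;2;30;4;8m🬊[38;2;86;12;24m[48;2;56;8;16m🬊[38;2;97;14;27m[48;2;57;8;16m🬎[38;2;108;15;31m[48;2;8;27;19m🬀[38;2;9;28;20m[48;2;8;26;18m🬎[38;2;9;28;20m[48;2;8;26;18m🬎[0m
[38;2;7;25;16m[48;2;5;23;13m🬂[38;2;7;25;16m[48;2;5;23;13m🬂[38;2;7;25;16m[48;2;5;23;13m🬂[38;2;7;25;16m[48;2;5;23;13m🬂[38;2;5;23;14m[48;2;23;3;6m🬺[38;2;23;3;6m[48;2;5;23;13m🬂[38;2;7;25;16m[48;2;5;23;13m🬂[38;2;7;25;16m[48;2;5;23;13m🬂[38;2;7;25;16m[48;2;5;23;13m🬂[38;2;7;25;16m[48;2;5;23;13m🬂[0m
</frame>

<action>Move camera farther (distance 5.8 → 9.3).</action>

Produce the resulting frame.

<frame>
[38;2;20;41;38m[48;2;17;38;35m🬂[38;2;20;41;38m[48;2;17;38;35m🬂[38;2;20;41;38m[48;2;17;38;35m🬂[38;2;20;41;38m[48;2;17;38;35m🬂[38;2;20;41;38m[48;2;17;38;35m🬂[38;2;20;41;38m[48;2;17;38;35m🬂[38;2;20;41;38m[48;2;17;38;35m🬂[38;2;20;41;38m[48;2;17;38;35m🬂[38;2;20;41;38m[48;2;17;38;35m🬂[38;2;20;41;38m[48;2;17;38;35m🬂[0m
[38;2;16;37;32m[48;2;14;34;29m🬂[38;2;16;37;32m[48;2;14;34;29m🬂[38;2;16;37;32m[48;2;14;34;29m🬂[38;2;16;37;32m[48;2;14;34;29m🬂[38;2;15;35;30m[48;2;100;14;28m🬝[38;2;15;36;31m[48;2;139;20;40m🬎[38;2;16;37;32m[48;2;14;34;29m🬂[38;2;16;37;32m[48;2;14;34;29m🬂[38;2;16;37;32m[48;2;14;34;29m🬂[38;2;16;37;32m[48;2;14;34;29m🬂[0m
[38;2;12;32;26m[48;2;11;30;23m🬎[38;2;12;32;26m[48;2;11;30;23m🬎[38;2;12;32;26m[48;2;11;30;23m🬎[38;2;12;32;26m[48;2;11;30;23m🬎[38;2;87;12;24m[48;2;49;6;13m▐[38;2;138;21;40m[48;2;106;15;30m🬊[38;2;139;19;39m[48;2;12;31;25m▌[38;2;12;32;26m[48;2;11;30;23m🬎[38;2;12;32;26m[48;2;11;30;23m🬎[38;2;12;32;26m[48;2;11;30;23m🬎[0m
[38;2;9;28;20m[48;2;8;26;18m🬎[38;2;9;28;20m[48;2;8;26;18m🬎[38;2;9;28;20m[48;2;8;26;18m🬎[38;2;9;28;20m[48;2;8;26;18m🬎[38;2;27;3;7m[48;2;8;26;18m🬊[38;2;71;10;20m[48;2;16;14;12m🬂[38;2;84;12;24m[48;2;8;27;19m🬀[38;2;9;28;20m[48;2;8;26;18m🬎[38;2;9;28;20m[48;2;8;26;18m🬎[38;2;9;28;20m[48;2;8;26;18m🬎[0m
[38;2;7;25;16m[48;2;5;23;13m🬂[38;2;7;25;16m[48;2;5;23;13m🬂[38;2;7;25;16m[48;2;5;23;13m🬂[38;2;7;25;16m[48;2;5;23;13m🬂[38;2;7;25;16m[48;2;5;23;13m🬂[38;2;7;25;16m[48;2;5;23;13m🬂[38;2;7;25;16m[48;2;5;23;13m🬂[38;2;7;25;16m[48;2;5;23;13m🬂[38;2;7;25;16m[48;2;5;23;13m🬂[38;2;7;25;16m[48;2;5;23;13m🬂[0m
</frame>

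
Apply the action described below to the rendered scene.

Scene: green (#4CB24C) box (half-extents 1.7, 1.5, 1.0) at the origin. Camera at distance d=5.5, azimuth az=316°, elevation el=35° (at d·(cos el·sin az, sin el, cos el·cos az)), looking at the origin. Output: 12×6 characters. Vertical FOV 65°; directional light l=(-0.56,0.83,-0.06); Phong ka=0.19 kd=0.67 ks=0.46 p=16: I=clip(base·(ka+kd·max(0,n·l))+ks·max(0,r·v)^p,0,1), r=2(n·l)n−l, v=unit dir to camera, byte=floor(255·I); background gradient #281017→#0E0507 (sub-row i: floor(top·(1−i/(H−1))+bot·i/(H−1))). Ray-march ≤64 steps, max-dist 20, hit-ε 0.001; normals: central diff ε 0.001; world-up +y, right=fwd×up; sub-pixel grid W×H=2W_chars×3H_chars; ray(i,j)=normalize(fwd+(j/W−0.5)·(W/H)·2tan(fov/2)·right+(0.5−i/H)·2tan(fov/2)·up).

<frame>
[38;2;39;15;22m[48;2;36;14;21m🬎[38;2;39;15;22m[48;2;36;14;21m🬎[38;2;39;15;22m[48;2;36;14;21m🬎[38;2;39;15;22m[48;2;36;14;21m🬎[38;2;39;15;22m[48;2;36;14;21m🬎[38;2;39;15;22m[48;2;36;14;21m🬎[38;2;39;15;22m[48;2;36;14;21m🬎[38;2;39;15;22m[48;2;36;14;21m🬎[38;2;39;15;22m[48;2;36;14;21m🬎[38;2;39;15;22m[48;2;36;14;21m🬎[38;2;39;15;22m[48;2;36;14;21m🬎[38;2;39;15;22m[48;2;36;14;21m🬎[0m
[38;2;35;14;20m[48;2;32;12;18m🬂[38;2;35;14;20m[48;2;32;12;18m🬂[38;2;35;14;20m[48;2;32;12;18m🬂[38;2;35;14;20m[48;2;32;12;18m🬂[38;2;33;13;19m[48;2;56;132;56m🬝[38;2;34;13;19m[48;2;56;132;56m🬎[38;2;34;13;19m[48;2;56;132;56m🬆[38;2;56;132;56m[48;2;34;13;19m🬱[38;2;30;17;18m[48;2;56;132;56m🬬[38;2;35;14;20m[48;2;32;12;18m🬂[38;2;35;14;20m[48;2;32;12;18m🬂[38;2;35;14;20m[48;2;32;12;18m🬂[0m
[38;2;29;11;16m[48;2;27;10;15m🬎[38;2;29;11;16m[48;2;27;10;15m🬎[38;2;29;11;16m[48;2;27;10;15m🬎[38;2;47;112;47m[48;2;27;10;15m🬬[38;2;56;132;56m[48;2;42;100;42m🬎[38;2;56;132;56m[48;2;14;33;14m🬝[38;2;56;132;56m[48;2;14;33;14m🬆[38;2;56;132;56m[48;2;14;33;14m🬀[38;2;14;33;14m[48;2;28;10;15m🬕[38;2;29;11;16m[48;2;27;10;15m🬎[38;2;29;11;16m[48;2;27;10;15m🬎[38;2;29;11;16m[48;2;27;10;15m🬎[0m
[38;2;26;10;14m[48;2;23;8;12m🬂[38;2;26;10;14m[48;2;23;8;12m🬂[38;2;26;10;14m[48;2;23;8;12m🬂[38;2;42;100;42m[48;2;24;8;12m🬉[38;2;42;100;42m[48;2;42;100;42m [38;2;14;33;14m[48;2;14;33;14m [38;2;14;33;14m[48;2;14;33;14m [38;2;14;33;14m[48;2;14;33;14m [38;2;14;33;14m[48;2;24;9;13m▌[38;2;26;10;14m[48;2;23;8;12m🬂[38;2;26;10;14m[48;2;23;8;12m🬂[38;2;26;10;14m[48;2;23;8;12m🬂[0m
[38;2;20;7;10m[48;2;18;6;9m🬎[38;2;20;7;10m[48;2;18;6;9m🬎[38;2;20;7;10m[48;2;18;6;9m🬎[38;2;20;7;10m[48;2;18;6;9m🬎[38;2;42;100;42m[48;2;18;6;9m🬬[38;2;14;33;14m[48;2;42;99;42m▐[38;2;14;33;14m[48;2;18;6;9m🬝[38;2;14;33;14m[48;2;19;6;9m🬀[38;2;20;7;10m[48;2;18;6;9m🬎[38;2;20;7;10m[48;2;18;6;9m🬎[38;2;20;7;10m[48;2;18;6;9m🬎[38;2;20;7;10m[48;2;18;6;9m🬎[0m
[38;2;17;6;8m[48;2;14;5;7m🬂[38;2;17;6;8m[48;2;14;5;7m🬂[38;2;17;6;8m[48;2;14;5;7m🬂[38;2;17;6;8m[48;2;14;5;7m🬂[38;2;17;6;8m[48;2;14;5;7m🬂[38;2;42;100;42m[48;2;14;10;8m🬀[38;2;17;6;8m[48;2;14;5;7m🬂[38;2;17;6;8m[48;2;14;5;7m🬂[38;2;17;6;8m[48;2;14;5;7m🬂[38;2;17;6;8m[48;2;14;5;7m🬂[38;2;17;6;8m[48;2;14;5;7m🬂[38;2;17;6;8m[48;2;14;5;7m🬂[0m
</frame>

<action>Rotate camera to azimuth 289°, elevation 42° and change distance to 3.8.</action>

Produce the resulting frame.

<frame>
[38;2;39;15;22m[48;2;36;14;21m🬎[38;2;39;15;22m[48;2;36;14;21m🬎[38;2;39;15;22m[48;2;36;14;21m🬎[38;2;39;15;22m[48;2;36;14;21m🬎[38;2;38;15;22m[48;2;56;132;56m🬝[38;2;39;15;22m[48;2;56;132;56m🬆[38;2;39;15;22m[48;2;56;132;56m🬎[38;2;39;15;22m[48;2;56;132;56m🬎[38;2;39;15;22m[48;2;56;132;56m🬎[38;2;39;15;22m[48;2;36;14;21m🬎[38;2;39;15;22m[48;2;36;14;21m🬎[38;2;39;15;22m[48;2;36;14;21m🬎[0m
[38;2;35;14;20m[48;2;32;12;18m🬂[38;2;35;14;20m[48;2;32;12;18m🬂[38;2;34;13;19m[48;2;56;132;56m🬎[38;2;35;14;20m[48;2;56;132;56m🬂[38;2;56;132;56m[48;2;56;132;56m [38;2;56;132;56m[48;2;56;132;56m [38;2;56;132;56m[48;2;56;132;56m [38;2;56;132;56m[48;2;56;132;56m [38;2;56;132;56m[48;2;56;132;56m [38;2;35;14;20m[48;2;32;12;18m🬂[38;2;35;14;20m[48;2;32;12;18m🬂[38;2;35;14;20m[48;2;32;12;18m🬂[0m
[38;2;56;132;56m[48;2;28;11;16m🬇[38;2;30;12;17m[48;2;50;119;50m🬀[38;2;56;132;56m[48;2;42;100;42m🬬[38;2;56;132;56m[48;2;56;132;56m [38;2;56;132;56m[48;2;56;132;56m [38;2;56;132;56m[48;2;56;132;56m [38;2;56;132;56m[48;2;56;132;56m [38;2;56;132;56m[48;2;56;132;56m [38;2;56;132;56m[48;2;28;11;16m▌[38;2;29;11;16m[48;2;27;10;15m🬎[38;2;29;11;16m[48;2;27;10;15m🬎[38;2;29;11;16m[48;2;27;10;15m🬎[0m
[38;2;26;10;14m[48;2;23;8;12m🬂[38;2;42;100;42m[48;2;23;8;12m🬊[38;2;42;100;42m[48;2;42;100;42m [38;2;42;100;42m[48;2;42;100;42m [38;2;42;100;42m[48;2;56;132;56m🬺[38;2;56;132;56m[48;2;42;100;42m🬂[38;2;56;132;56m[48;2;42;100;42m🬊[38;2;56;132;56m[48;2;42;100;42m🬎[38;2;51;121;51m[48;2;24;9;13m▌[38;2;26;10;14m[48;2;23;8;12m🬂[38;2;26;10;14m[48;2;23;8;12m🬂[38;2;26;10;14m[48;2;23;8;12m🬂[0m
[38;2;20;7;10m[48;2;18;6;9m🬎[38;2;20;7;10m[48;2;18;6;9m🬎[38;2;42;100;42m[48;2;18;6;9m🬊[38;2;42;100;42m[48;2;42;100;42m [38;2;42;100;42m[48;2;42;100;42m [38;2;42;100;42m[48;2;42;100;42m [38;2;42;100;42m[48;2;42;100;42m [38;2;42;100;42m[48;2;42;100;42m [38;2;20;7;10m[48;2;18;6;9m🬎[38;2;20;7;10m[48;2;18;6;9m🬎[38;2;20;7;10m[48;2;18;6;9m🬎[38;2;20;7;10m[48;2;18;6;9m🬎[0m
[38;2;17;6;8m[48;2;14;5;7m🬂[38;2;17;6;8m[48;2;14;5;7m🬂[38;2;17;6;8m[48;2;14;5;7m🬂[38;2;42;100;42m[48;2;14;5;7m🬊[38;2;42;100;42m[48;2;14;5;7m🬬[38;2;42;100;42m[48;2;42;100;42m [38;2;42;100;42m[48;2;42;100;42m [38;2;42;100;42m[48;2;15;5;7m▌[38;2;17;6;8m[48;2;14;5;7m🬂[38;2;17;6;8m[48;2;14;5;7m🬂[38;2;17;6;8m[48;2;14;5;7m🬂[38;2;17;6;8m[48;2;14;5;7m🬂[0m
</frame>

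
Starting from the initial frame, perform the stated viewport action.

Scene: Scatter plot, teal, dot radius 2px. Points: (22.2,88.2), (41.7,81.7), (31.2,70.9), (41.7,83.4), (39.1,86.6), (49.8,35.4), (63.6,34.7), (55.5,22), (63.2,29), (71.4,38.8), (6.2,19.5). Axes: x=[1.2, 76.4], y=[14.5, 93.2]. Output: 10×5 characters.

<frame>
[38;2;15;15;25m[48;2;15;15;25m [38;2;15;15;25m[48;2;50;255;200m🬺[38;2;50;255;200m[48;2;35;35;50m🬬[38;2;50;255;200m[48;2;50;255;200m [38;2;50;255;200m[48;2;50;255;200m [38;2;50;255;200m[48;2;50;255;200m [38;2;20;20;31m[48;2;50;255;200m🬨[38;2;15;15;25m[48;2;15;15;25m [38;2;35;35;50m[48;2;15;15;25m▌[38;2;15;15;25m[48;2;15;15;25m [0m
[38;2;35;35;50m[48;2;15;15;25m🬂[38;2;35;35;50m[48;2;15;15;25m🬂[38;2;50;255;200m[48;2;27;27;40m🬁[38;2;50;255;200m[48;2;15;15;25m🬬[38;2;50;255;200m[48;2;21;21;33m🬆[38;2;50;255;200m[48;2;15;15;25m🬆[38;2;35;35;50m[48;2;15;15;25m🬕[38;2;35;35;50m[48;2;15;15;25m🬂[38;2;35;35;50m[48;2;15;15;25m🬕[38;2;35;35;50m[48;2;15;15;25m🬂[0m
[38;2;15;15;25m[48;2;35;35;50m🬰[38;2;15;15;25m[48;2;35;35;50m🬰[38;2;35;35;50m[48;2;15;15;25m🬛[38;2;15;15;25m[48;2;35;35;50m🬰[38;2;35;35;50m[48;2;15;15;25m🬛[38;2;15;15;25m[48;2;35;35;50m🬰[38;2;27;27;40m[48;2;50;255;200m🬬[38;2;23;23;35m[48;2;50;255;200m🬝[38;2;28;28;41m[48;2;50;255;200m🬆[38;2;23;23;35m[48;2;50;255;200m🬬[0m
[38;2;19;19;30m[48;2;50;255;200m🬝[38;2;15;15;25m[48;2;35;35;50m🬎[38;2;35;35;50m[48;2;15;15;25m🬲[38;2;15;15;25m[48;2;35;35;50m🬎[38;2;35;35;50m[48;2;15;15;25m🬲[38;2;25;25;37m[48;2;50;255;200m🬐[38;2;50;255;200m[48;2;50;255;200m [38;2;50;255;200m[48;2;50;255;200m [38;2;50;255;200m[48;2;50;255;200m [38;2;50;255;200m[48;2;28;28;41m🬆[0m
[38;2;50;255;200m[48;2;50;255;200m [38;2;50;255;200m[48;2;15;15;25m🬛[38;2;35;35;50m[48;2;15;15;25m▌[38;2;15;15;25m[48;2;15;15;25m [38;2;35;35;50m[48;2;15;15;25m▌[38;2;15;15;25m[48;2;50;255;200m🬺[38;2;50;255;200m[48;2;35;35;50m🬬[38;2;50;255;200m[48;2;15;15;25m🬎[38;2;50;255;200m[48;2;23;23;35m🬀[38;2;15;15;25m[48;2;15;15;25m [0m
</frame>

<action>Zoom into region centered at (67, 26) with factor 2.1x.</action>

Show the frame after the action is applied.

<frame>
[38;2;15;15;25m[48;2;50;255;200m🬊[38;2;15;15;25m[48;2;15;15;25m [38;2;35;35;50m[48;2;15;15;25m▌[38;2;15;15;25m[48;2;50;255;200m🬆[38;2;25;25;37m[48;2;50;255;200m🬎[38;2;15;15;25m[48;2;50;255;200m🬀[38;2;21;21;33m[48;2;50;255;200m🬊[38;2;15;15;25m[48;2;15;15;25m [38;2;35;35;50m[48;2;15;15;25m▌[38;2;15;15;25m[48;2;15;15;25m [0m
[38;2;50;255;200m[48;2;15;15;25m🬝[38;2;50;255;200m[48;2;19;19;30m🬀[38;2;50;255;200m[48;2;30;30;43m🬠[38;2;50;255;200m[48;2;50;255;200m [38;2;50;255;200m[48;2;15;15;25m🬴[38;2;50;255;200m[48;2;15;15;25m🬊[38;2;50;255;200m[48;2;27;27;40m🬀[38;2;35;35;50m[48;2;15;15;25m🬂[38;2;35;35;50m[48;2;15;15;25m🬕[38;2;35;35;50m[48;2;15;15;25m🬂[0m
[38;2;23;23;35m[48;2;50;255;200m🬝[38;2;15;15;25m[48;2;50;255;200m🬀[38;2;28;28;41m[48;2;50;255;200m🬊[38;2;50;255;200m[48;2;21;21;33m🬊[38;2;50;255;200m[48;2;27;27;40m🬀[38;2;15;15;25m[48;2;35;35;50m🬰[38;2;35;35;50m[48;2;15;15;25m🬛[38;2;15;15;25m[48;2;35;35;50m🬰[38;2;35;35;50m[48;2;15;15;25m🬛[38;2;15;15;25m[48;2;35;35;50m🬰[0m
[38;2;15;15;25m[48;2;35;35;50m🬎[38;2;50;255;200m[48;2;28;28;41m🬊[38;2;50;255;200m[48;2;27;27;40m🬀[38;2;15;15;25m[48;2;35;35;50m🬎[38;2;35;35;50m[48;2;15;15;25m🬲[38;2;15;15;25m[48;2;35;35;50m🬎[38;2;35;35;50m[48;2;15;15;25m🬲[38;2;15;15;25m[48;2;35;35;50m🬎[38;2;35;35;50m[48;2;15;15;25m🬲[38;2;15;15;25m[48;2;35;35;50m🬎[0m
[38;2;15;15;25m[48;2;15;15;25m [38;2;15;15;25m[48;2;15;15;25m [38;2;35;35;50m[48;2;15;15;25m▌[38;2;15;15;25m[48;2;15;15;25m [38;2;35;35;50m[48;2;15;15;25m▌[38;2;15;15;25m[48;2;15;15;25m [38;2;35;35;50m[48;2;15;15;25m▌[38;2;15;15;25m[48;2;15;15;25m [38;2;35;35;50m[48;2;15;15;25m▌[38;2;15;15;25m[48;2;15;15;25m [0m
</frame>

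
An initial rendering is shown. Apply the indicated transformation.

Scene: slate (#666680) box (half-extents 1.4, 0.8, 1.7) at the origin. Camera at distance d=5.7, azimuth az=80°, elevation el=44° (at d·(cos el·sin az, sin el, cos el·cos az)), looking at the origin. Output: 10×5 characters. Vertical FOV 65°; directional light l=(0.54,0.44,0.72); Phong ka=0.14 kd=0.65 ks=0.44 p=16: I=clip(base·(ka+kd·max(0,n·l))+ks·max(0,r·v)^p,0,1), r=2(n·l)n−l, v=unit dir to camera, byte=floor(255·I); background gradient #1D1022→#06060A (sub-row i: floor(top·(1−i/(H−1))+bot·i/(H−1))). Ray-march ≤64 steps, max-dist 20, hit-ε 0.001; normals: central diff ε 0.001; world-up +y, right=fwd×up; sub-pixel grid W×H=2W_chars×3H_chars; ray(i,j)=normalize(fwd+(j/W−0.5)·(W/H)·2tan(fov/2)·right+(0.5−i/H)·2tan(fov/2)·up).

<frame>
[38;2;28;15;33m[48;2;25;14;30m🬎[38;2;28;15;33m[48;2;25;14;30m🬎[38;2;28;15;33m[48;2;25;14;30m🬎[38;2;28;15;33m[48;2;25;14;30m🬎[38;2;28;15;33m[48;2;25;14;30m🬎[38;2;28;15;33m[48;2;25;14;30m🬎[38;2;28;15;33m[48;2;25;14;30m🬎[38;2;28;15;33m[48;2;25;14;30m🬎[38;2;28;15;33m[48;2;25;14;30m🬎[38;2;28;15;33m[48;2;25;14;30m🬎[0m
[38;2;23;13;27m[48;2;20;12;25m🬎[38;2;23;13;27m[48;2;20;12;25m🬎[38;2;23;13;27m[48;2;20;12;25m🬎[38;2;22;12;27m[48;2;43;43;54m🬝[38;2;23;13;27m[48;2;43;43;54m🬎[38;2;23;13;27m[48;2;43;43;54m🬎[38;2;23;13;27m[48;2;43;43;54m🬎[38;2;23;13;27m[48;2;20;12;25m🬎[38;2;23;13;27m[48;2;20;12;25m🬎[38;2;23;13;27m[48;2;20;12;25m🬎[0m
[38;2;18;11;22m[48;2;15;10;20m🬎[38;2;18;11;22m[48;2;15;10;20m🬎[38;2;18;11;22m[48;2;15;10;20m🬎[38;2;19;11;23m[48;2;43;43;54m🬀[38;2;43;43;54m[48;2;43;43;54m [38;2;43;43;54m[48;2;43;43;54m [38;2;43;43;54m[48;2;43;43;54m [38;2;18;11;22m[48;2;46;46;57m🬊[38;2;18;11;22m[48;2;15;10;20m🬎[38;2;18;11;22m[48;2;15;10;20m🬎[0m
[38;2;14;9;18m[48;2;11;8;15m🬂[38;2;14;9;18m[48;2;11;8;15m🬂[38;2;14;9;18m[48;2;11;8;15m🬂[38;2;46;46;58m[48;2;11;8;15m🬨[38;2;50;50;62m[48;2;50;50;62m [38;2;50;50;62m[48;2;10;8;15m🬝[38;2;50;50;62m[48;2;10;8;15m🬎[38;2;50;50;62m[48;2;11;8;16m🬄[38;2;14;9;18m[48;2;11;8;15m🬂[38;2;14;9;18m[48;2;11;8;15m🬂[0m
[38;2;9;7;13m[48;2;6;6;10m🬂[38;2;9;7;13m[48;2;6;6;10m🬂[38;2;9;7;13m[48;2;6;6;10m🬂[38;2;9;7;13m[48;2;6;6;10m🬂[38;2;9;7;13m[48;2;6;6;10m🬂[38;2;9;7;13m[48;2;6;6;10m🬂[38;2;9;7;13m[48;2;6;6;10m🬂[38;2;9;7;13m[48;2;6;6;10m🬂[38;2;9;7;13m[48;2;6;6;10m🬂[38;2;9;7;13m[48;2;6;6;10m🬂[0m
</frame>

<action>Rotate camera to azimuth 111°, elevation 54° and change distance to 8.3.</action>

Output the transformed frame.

<frame>
[38;2;28;15;33m[48;2;25;14;30m🬎[38;2;28;15;33m[48;2;25;14;30m🬎[38;2;28;15;33m[48;2;25;14;30m🬎[38;2;28;15;33m[48;2;25;14;30m🬎[38;2;28;15;33m[48;2;25;14;30m🬎[38;2;28;15;33m[48;2;25;14;30m🬎[38;2;28;15;33m[48;2;25;14;30m🬎[38;2;28;15;33m[48;2;25;14;30m🬎[38;2;28;15;33m[48;2;25;14;30m🬎[38;2;28;15;33m[48;2;25;14;30m🬎[0m
[38;2;23;13;27m[48;2;20;12;25m🬎[38;2;23;13;27m[48;2;20;12;25m🬎[38;2;23;13;27m[48;2;20;12;25m🬎[38;2;23;13;27m[48;2;20;12;25m🬎[38;2;22;12;27m[48;2;43;43;54m🬝[38;2;23;13;27m[48;2;20;12;25m🬎[38;2;23;13;27m[48;2;20;12;25m🬎[38;2;23;13;27m[48;2;20;12;25m🬎[38;2;23;13;27m[48;2;20;12;25m🬎[38;2;23;13;27m[48;2;20;12;25m🬎[0m
[38;2;18;11;22m[48;2;15;10;20m🬎[38;2;18;11;22m[48;2;15;10;20m🬎[38;2;18;11;22m[48;2;15;10;20m🬎[38;2;17;10;22m[48;2;50;50;62m🬝[38;2;43;43;54m[48;2;43;43;54m [38;2;43;43;54m[48;2;43;43;54m [38;2;43;43;54m[48;2;16;10;21m🬕[38;2;18;11;22m[48;2;15;10;20m🬎[38;2;18;11;22m[48;2;15;10;20m🬎[38;2;18;11;22m[48;2;15;10;20m🬎[0m
[38;2;14;9;18m[48;2;11;8;15m🬂[38;2;14;9;18m[48;2;11;8;15m🬂[38;2;14;9;18m[48;2;11;8;15m🬂[38;2;14;9;18m[48;2;11;8;15m🬂[38;2;50;50;62m[48;2;11;8;15m🬂[38;2;47;47;59m[48;2;10;8;15m🬊[38;2;43;43;54m[48;2;11;8;16m🬀[38;2;14;9;18m[48;2;11;8;15m🬂[38;2;14;9;18m[48;2;11;8;15m🬂[38;2;14;9;18m[48;2;11;8;15m🬂[0m
[38;2;9;7;13m[48;2;6;6;10m🬂[38;2;9;7;13m[48;2;6;6;10m🬂[38;2;9;7;13m[48;2;6;6;10m🬂[38;2;9;7;13m[48;2;6;6;10m🬂[38;2;9;7;13m[48;2;6;6;10m🬂[38;2;9;7;13m[48;2;6;6;10m🬂[38;2;9;7;13m[48;2;6;6;10m🬂[38;2;9;7;13m[48;2;6;6;10m🬂[38;2;9;7;13m[48;2;6;6;10m🬂[38;2;9;7;13m[48;2;6;6;10m🬂[0m
</frame>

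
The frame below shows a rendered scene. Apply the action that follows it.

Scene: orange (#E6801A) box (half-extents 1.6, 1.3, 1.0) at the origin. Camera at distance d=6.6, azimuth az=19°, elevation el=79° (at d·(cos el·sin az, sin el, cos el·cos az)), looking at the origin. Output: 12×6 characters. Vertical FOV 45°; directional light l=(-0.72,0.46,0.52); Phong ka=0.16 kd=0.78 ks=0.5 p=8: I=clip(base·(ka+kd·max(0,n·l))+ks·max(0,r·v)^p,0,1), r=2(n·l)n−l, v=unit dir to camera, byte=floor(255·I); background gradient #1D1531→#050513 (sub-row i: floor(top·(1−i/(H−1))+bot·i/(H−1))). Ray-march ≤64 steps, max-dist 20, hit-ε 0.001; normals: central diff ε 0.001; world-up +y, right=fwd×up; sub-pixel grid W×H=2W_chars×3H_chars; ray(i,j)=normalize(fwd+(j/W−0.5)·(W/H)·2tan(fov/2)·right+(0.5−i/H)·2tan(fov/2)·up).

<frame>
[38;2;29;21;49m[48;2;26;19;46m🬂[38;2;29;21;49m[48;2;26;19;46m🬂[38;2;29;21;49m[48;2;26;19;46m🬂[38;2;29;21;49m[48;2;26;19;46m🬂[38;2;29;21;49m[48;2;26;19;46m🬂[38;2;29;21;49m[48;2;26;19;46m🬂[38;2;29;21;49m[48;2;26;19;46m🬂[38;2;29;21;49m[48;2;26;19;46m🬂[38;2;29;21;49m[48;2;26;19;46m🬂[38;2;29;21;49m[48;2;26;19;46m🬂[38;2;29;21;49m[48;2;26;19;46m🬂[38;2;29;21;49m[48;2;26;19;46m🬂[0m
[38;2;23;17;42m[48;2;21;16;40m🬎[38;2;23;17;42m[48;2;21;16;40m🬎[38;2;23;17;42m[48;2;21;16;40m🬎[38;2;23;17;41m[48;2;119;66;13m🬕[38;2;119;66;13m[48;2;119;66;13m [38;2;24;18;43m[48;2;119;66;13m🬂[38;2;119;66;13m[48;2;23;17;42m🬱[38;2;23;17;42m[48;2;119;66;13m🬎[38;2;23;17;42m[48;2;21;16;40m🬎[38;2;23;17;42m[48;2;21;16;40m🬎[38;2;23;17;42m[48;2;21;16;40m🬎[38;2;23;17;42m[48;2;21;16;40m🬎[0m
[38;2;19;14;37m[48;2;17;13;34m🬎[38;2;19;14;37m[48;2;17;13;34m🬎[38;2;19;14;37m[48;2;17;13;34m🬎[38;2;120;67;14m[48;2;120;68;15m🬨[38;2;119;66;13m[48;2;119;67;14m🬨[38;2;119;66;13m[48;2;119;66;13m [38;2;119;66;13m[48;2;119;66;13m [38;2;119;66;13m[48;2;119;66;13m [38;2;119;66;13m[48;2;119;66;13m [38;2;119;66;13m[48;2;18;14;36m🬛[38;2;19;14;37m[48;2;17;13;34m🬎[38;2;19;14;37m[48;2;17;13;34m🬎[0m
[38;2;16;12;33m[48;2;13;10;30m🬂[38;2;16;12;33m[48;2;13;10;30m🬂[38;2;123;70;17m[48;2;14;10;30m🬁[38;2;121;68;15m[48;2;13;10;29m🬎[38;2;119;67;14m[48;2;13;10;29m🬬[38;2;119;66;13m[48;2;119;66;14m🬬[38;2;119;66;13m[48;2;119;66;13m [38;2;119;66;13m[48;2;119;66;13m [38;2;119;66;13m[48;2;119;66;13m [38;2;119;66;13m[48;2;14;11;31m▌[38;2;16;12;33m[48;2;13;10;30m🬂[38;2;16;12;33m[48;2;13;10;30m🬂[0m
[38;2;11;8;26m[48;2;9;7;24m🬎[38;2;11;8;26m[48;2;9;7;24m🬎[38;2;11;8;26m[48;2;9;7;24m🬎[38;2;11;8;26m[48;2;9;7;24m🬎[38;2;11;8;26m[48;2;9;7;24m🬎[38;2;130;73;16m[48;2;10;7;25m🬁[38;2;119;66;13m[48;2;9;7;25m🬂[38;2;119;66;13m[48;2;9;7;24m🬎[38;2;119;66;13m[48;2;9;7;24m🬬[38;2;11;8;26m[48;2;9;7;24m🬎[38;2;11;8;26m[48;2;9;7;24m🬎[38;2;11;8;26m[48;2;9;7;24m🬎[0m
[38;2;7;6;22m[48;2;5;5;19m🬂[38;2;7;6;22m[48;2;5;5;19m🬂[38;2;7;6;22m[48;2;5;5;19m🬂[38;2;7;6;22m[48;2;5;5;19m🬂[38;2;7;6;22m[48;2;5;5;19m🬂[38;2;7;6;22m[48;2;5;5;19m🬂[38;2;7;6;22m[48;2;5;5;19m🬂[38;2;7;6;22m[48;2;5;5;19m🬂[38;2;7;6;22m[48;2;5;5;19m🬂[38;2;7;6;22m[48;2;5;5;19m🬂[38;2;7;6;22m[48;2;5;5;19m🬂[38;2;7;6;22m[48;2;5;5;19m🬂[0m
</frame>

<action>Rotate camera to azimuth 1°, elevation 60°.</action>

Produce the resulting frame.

<frame>
[38;2;29;21;49m[48;2;26;19;46m🬂[38;2;29;21;49m[48;2;26;19;46m🬂[38;2;29;21;49m[48;2;26;19;46m🬂[38;2;29;21;49m[48;2;26;19;46m🬂[38;2;29;21;49m[48;2;26;19;46m🬂[38;2;29;21;49m[48;2;26;19;46m🬂[38;2;29;21;49m[48;2;26;19;46m🬂[38;2;29;21;49m[48;2;26;19;46m🬂[38;2;29;21;49m[48;2;26;19;46m🬂[38;2;29;21;49m[48;2;26;19;46m🬂[38;2;29;21;49m[48;2;26;19;46m🬂[38;2;29;21;49m[48;2;26;19;46m🬂[0m
[38;2;23;17;42m[48;2;21;16;40m🬎[38;2;23;17;42m[48;2;21;16;40m🬎[38;2;23;17;42m[48;2;21;16;40m🬎[38;2;23;17;42m[48;2;119;66;13m🬆[38;2;24;18;43m[48;2;119;66;13m🬂[38;2;24;18;43m[48;2;119;66;13m🬂[38;2;24;18;43m[48;2;119;66;13m🬂[38;2;24;18;43m[48;2;119;66;13m🬂[38;2;24;18;43m[48;2;119;66;13m🬂[38;2;119;66;13m[48;2;23;17;41m🬏[38;2;23;17;42m[48;2;21;16;40m🬎[38;2;23;17;42m[48;2;21;16;40m🬎[0m
[38;2;19;14;37m[48;2;17;13;34m🬎[38;2;19;14;37m[48;2;17;13;34m🬎[38;2;19;14;37m[48;2;17;13;34m🬎[38;2;119;66;13m[48;2;119;66;13m [38;2;119;66;13m[48;2;119;66;13m [38;2;119;66;13m[48;2;119;66;13m [38;2;119;66;13m[48;2;119;66;13m [38;2;119;66;13m[48;2;119;66;13m [38;2;119;66;13m[48;2;119;66;13m [38;2;119;66;13m[48;2;18;14;36m▌[38;2;19;14;37m[48;2;17;13;34m🬎[38;2;19;14;37m[48;2;17;13;34m🬎[0m
[38;2;16;12;33m[48;2;13;10;30m🬂[38;2;16;12;33m[48;2;13;10;30m🬂[38;2;16;12;33m[48;2;13;10;30m🬂[38;2;119;66;13m[48;2;130;72;14m🬂[38;2;119;66;13m[48;2;130;72;14m🬂[38;2;119;66;13m[48;2;130;72;14m🬂[38;2;119;66;13m[48;2;130;72;14m🬂[38;2;119;66;13m[48;2;130;72;14m🬂[38;2;119;66;13m[48;2;130;72;14m🬎[38;2;122;68;13m[48;2;14;11;31m▌[38;2;16;12;33m[48;2;13;10;30m🬂[38;2;16;12;33m[48;2;13;10;30m🬂[0m
[38;2;11;8;26m[48;2;9;7;24m🬎[38;2;11;8;26m[48;2;9;7;24m🬎[38;2;11;8;26m[48;2;9;7;24m🬎[38;2;130;72;14m[48;2;10;7;25m🬉[38;2;130;72;14m[48;2;9;7;24m🬎[38;2;130;72;14m[48;2;9;7;24m🬎[38;2;130;72;14m[48;2;9;7;24m🬎[38;2;130;72;14m[48;2;9;7;24m🬎[38;2;130;72;14m[48;2;9;7;24m🬎[38;2;11;8;26m[48;2;9;7;24m🬎[38;2;11;8;26m[48;2;9;7;24m🬎[38;2;11;8;26m[48;2;9;7;24m🬎[0m
[38;2;7;6;22m[48;2;5;5;19m🬂[38;2;7;6;22m[48;2;5;5;19m🬂[38;2;7;6;22m[48;2;5;5;19m🬂[38;2;7;6;22m[48;2;5;5;19m🬂[38;2;7;6;22m[48;2;5;5;19m🬂[38;2;7;6;22m[48;2;5;5;19m🬂[38;2;7;6;22m[48;2;5;5;19m🬂[38;2;7;6;22m[48;2;5;5;19m🬂[38;2;7;6;22m[48;2;5;5;19m🬂[38;2;7;6;22m[48;2;5;5;19m🬂[38;2;7;6;22m[48;2;5;5;19m🬂[38;2;7;6;22m[48;2;5;5;19m🬂[0m
</frame>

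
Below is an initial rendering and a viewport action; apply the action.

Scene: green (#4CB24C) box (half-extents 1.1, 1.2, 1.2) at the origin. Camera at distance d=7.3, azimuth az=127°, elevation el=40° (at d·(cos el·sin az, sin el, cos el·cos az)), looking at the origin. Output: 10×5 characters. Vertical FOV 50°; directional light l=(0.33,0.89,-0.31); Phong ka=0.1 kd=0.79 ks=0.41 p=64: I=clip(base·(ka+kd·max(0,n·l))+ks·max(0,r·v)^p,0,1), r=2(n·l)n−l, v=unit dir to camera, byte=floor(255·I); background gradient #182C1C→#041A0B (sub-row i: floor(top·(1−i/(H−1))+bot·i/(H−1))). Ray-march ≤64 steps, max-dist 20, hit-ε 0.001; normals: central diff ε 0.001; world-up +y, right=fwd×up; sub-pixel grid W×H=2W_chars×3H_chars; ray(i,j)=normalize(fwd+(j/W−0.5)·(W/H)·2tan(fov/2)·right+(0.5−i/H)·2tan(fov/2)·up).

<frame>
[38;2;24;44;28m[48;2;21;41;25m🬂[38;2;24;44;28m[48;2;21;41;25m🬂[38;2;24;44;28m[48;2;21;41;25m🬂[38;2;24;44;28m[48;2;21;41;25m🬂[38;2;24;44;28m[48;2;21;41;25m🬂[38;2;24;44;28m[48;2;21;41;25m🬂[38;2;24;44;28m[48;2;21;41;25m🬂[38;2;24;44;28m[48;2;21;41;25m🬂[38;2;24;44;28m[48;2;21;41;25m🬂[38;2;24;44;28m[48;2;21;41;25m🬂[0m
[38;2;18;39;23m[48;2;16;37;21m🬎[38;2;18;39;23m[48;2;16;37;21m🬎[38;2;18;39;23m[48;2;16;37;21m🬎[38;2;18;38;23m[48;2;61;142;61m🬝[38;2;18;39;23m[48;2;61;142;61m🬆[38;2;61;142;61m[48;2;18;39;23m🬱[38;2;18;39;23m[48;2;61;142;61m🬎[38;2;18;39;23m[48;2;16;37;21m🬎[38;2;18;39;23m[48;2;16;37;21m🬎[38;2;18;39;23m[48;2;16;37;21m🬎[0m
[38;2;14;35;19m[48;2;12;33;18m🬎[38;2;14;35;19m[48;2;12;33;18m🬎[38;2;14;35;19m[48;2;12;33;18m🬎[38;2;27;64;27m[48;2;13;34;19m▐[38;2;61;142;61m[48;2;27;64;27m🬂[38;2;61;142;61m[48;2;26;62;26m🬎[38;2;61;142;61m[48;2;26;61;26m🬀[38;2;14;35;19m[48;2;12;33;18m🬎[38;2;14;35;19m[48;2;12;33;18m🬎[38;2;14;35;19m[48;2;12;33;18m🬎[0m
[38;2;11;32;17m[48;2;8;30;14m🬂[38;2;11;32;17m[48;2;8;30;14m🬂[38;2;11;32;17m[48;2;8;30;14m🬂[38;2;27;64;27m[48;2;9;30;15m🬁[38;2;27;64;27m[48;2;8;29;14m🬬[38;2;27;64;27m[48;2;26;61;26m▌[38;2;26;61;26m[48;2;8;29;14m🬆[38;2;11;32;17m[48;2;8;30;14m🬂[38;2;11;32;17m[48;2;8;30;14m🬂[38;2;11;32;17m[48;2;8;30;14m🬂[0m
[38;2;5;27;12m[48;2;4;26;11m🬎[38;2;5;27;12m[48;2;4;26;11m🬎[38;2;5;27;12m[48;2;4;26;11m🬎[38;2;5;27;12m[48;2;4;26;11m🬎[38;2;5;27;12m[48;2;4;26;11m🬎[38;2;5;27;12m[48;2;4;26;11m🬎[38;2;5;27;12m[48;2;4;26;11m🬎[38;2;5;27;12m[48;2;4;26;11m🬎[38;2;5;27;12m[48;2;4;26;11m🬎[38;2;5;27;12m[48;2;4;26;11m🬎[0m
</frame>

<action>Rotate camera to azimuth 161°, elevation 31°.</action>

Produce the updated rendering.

<frame>
[38;2;24;44;28m[48;2;21;41;25m🬂[38;2;24;44;28m[48;2;21;41;25m🬂[38;2;24;44;28m[48;2;21;41;25m🬂[38;2;24;44;28m[48;2;21;41;25m🬂[38;2;24;44;28m[48;2;21;41;25m🬂[38;2;24;44;28m[48;2;21;41;25m🬂[38;2;24;44;28m[48;2;21;41;25m🬂[38;2;24;44;28m[48;2;21;41;25m🬂[38;2;24;44;28m[48;2;21;41;25m🬂[38;2;24;44;28m[48;2;21;41;25m🬂[0m
[38;2;18;39;23m[48;2;16;37;21m🬎[38;2;18;39;23m[48;2;16;37;21m🬎[38;2;18;39;23m[48;2;16;37;21m🬎[38;2;18;38;23m[48;2;27;64;27m🬝[38;2;18;39;23m[48;2;61;142;61m🬎[38;2;18;39;23m[48;2;61;142;61m🬆[38;2;61;142;61m[48;2;18;38;23m🬏[38;2;18;39;23m[48;2;16;37;21m🬎[38;2;18;39;23m[48;2;16;37;21m🬎[38;2;18;39;23m[48;2;16;37;21m🬎[0m
[38;2;14;35;19m[48;2;12;33;18m🬎[38;2;14;35;19m[48;2;12;33;18m🬎[38;2;14;35;19m[48;2;12;33;18m🬎[38;2;14;35;19m[48;2;12;33;18m🬎[38;2;61;142;61m[48;2;26;62;26m🬂[38;2;61;142;61m[48;2;26;61;26m🬂[38;2;61;142;61m[48;2;26;61;26m🬀[38;2;14;35;19m[48;2;12;33;18m🬎[38;2;14;35;19m[48;2;12;33;18m🬎[38;2;14;35;19m[48;2;12;33;18m🬎[0m
[38;2;11;32;17m[48;2;8;30;14m🬂[38;2;11;32;17m[48;2;8;30;14m🬂[38;2;11;32;17m[48;2;8;30;14m🬂[38;2;11;32;17m[48;2;8;30;14m🬂[38;2;26;62;26m[48;2;8;29;14m🬬[38;2;26;61;26m[48;2;26;61;26m [38;2;26;61;26m[48;2;8;29;14m🬎[38;2;11;32;17m[48;2;8;30;14m🬂[38;2;11;32;17m[48;2;8;30;14m🬂[38;2;11;32;17m[48;2;8;30;14m🬂[0m
[38;2;5;27;12m[48;2;4;26;11m🬎[38;2;5;27;12m[48;2;4;26;11m🬎[38;2;5;27;12m[48;2;4;26;11m🬎[38;2;5;27;12m[48;2;4;26;11m🬎[38;2;5;27;12m[48;2;4;26;11m🬎[38;2;5;27;12m[48;2;4;26;11m🬎[38;2;5;27;12m[48;2;4;26;11m🬎[38;2;5;27;12m[48;2;4;26;11m🬎[38;2;5;27;12m[48;2;4;26;11m🬎[38;2;5;27;12m[48;2;4;26;11m🬎[0m
</frame>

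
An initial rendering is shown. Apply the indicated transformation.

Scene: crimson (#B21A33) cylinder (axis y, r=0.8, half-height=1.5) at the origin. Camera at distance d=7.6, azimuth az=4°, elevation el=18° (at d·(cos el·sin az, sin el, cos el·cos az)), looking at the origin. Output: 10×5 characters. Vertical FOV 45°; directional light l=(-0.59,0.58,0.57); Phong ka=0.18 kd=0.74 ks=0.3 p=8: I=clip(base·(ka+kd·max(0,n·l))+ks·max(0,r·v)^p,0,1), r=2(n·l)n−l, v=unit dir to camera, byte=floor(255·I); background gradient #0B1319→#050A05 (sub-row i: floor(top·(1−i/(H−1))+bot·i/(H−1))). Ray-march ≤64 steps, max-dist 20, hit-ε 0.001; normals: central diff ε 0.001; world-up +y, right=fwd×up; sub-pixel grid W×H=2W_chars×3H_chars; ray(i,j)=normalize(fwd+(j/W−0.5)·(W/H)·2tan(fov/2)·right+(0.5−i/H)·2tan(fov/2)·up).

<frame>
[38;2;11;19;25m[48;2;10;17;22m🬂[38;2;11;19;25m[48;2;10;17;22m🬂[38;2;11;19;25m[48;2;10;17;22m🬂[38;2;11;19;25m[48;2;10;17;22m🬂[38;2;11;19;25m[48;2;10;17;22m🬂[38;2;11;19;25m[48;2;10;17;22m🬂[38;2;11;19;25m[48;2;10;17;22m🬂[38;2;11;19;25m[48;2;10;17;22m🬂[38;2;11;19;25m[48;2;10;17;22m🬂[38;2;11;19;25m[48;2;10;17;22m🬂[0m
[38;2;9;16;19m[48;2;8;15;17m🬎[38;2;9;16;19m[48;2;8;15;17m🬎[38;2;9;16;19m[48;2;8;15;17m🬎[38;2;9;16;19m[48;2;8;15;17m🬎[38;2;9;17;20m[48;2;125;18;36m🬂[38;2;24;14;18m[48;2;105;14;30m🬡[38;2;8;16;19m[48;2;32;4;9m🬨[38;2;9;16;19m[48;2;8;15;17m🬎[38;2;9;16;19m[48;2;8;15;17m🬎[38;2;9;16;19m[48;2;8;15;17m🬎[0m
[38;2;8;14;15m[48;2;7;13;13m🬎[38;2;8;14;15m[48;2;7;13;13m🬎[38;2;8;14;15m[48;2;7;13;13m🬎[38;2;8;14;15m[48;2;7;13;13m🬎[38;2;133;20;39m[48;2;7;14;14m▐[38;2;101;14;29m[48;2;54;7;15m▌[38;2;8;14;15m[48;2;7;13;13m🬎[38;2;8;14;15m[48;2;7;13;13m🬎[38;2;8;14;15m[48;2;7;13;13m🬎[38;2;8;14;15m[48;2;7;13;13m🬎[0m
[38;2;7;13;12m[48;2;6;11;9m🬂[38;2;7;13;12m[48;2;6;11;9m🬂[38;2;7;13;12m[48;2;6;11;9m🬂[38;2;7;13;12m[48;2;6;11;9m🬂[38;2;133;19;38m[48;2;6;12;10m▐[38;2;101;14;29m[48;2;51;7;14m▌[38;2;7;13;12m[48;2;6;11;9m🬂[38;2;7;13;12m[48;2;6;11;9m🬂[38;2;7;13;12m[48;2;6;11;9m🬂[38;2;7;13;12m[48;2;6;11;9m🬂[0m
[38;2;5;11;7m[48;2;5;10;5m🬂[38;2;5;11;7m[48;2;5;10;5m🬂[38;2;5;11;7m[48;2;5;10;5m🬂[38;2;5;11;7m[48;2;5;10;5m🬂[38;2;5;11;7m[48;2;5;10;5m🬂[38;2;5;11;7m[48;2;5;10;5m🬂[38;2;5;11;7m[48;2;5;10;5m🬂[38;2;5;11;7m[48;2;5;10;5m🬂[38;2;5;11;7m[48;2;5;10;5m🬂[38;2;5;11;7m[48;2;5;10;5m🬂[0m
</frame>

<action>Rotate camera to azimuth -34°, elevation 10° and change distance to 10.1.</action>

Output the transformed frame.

<frame>
[38;2;11;19;25m[48;2;10;17;22m🬂[38;2;11;19;25m[48;2;10;17;22m🬂[38;2;11;19;25m[48;2;10;17;22m🬂[38;2;11;19;25m[48;2;10;17;22m🬂[38;2;11;19;25m[48;2;10;17;22m🬂[38;2;11;19;25m[48;2;10;17;22m🬂[38;2;11;19;25m[48;2;10;17;22m🬂[38;2;11;19;25m[48;2;10;17;22m🬂[38;2;11;19;25m[48;2;10;17;22m🬂[38;2;11;19;25m[48;2;10;17;22m🬂[0m
[38;2;9;16;19m[48;2;8;15;17m🬎[38;2;9;16;19m[48;2;8;15;17m🬎[38;2;9;16;19m[48;2;8;15;17m🬎[38;2;9;16;19m[48;2;8;15;17m🬎[38;2;8;16;19m[48;2;127;18;36m🬝[38;2;9;16;19m[48;2;123;22;38m🬎[38;2;9;16;19m[48;2;8;15;17m🬎[38;2;9;16;19m[48;2;8;15;17m🬎[38;2;9;16;19m[48;2;8;15;17m🬎[38;2;9;16;19m[48;2;8;15;17m🬎[0m
[38;2;8;14;15m[48;2;7;13;13m🬎[38;2;8;14;15m[48;2;7;13;13m🬎[38;2;8;14;15m[48;2;7;13;13m🬎[38;2;8;14;15m[48;2;7;13;13m🬎[38;2;126;18;36m[48;2;7;14;14m▐[38;2;142;24;44m[48;2;97;14;27m▌[38;2;8;14;15m[48;2;7;13;13m🬎[38;2;8;14;15m[48;2;7;13;13m🬎[38;2;8;14;15m[48;2;7;13;13m🬎[38;2;8;14;15m[48;2;7;13;13m🬎[0m
[38;2;7;13;12m[48;2;6;11;9m🬂[38;2;7;13;12m[48;2;6;11;9m🬂[38;2;7;13;12m[48;2;6;11;9m🬂[38;2;7;13;12m[48;2;6;11;9m🬂[38;2;125;18;35m[48;2;6;11;10m🬉[38;2;117;17;33m[48;2;6;11;9m🬎[38;2;7;13;12m[48;2;6;11;9m🬂[38;2;7;13;12m[48;2;6;11;9m🬂[38;2;7;13;12m[48;2;6;11;9m🬂[38;2;7;13;12m[48;2;6;11;9m🬂[0m
[38;2;5;11;7m[48;2;5;10;5m🬂[38;2;5;11;7m[48;2;5;10;5m🬂[38;2;5;11;7m[48;2;5;10;5m🬂[38;2;5;11;7m[48;2;5;10;5m🬂[38;2;5;11;7m[48;2;5;10;5m🬂[38;2;5;11;7m[48;2;5;10;5m🬂[38;2;5;11;7m[48;2;5;10;5m🬂[38;2;5;11;7m[48;2;5;10;5m🬂[38;2;5;11;7m[48;2;5;10;5m🬂[38;2;5;11;7m[48;2;5;10;5m🬂[0m
</frame>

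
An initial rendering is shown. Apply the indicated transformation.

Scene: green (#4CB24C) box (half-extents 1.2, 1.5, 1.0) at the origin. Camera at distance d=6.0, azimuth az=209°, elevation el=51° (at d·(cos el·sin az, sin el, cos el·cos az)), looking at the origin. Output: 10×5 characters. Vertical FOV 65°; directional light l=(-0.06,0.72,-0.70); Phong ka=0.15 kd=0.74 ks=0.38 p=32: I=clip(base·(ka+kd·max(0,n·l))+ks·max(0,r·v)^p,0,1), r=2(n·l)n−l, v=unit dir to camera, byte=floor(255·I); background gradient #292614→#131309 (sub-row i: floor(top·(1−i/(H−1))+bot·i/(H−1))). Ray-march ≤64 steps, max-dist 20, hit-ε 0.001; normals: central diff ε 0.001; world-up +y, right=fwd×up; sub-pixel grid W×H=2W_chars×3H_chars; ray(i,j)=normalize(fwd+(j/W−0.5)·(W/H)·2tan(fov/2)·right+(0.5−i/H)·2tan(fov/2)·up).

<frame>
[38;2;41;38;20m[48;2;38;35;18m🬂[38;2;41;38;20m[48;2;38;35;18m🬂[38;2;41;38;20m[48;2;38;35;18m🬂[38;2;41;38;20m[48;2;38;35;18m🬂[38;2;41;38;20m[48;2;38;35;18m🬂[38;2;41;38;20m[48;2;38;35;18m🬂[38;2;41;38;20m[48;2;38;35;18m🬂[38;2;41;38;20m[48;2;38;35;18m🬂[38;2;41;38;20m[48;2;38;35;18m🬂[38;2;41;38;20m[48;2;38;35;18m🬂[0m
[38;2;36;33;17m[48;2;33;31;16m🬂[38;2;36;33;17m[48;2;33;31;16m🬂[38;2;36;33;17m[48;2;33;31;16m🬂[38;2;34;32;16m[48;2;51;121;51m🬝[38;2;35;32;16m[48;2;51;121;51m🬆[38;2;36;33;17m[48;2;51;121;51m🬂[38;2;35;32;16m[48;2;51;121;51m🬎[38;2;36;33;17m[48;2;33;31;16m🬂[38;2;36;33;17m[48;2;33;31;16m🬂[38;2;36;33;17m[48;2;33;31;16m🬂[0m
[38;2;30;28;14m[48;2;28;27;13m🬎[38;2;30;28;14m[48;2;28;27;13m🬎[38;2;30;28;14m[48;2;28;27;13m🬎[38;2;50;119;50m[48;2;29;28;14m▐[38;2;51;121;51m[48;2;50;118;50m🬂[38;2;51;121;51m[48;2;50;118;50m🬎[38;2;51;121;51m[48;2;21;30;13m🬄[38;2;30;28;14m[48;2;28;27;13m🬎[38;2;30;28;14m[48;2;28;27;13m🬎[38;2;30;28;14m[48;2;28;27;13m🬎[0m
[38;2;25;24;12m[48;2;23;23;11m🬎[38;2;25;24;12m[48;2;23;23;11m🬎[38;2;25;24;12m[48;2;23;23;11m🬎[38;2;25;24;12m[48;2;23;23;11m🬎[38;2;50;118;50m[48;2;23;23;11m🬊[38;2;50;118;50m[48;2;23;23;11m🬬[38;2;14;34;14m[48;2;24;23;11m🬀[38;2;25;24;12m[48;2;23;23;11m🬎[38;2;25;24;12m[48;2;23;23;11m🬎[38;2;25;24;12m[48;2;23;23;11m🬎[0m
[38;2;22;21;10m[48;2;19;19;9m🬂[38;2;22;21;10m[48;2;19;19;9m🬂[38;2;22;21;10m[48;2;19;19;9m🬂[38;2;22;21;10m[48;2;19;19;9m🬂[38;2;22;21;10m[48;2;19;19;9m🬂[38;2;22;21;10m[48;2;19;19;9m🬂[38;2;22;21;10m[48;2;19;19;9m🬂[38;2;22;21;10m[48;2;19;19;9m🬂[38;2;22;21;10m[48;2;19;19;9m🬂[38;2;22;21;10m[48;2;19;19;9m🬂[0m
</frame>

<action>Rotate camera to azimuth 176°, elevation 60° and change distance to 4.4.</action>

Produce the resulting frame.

<frame>
[38;2;41;38;20m[48;2;38;35;18m🬂[38;2;41;38;20m[48;2;38;35;18m🬂[38;2;41;38;20m[48;2;38;35;18m🬂[38;2;41;38;20m[48;2;38;35;18m🬂[38;2;41;38;20m[48;2;38;35;18m🬂[38;2;41;38;20m[48;2;38;35;18m🬂[38;2;41;38;20m[48;2;38;35;18m🬂[38;2;41;38;20m[48;2;38;35;18m🬂[38;2;41;38;20m[48;2;38;35;18m🬂[38;2;41;38;20m[48;2;38;35;18m🬂[0m
[38;2;36;33;17m[48;2;33;31;16m🬂[38;2;36;33;17m[48;2;33;31;16m🬂[38;2;36;33;17m[48;2;33;31;16m🬂[38;2;51;121;51m[48;2;51;121;51m [38;2;51;121;51m[48;2;51;121;51m [38;2;51;121;51m[48;2;51;121;51m [38;2;51;121;51m[48;2;51;121;51m [38;2;51;121;51m[48;2;34;32;16m🬓[38;2;36;33;17m[48;2;33;31;16m🬂[38;2;36;33;17m[48;2;33;31;16m🬂[0m
[38;2;30;28;14m[48;2;28;27;13m🬎[38;2;30;28;14m[48;2;28;27;13m🬎[38;2;30;28;14m[48;2;51;121;51m🬝[38;2;51;121;51m[48;2;51;121;51m [38;2;51;121;51m[48;2;51;121;51m [38;2;51;121;51m[48;2;50;118;50m🬝[38;2;51;121;51m[48;2;50;118;50m🬎[38;2;51;121;51m[48;2;50;118;50m🬎[38;2;30;28;14m[48;2;28;27;13m🬎[38;2;30;28;14m[48;2;28;27;13m🬎[0m
[38;2;25;24;12m[48;2;23;23;11m🬎[38;2;25;24;12m[48;2;23;23;11m🬎[38;2;25;24;12m[48;2;23;23;11m🬎[38;2;50;118;50m[48;2;23;23;11m🬊[38;2;50;118;50m[48;2;50;118;50m [38;2;50;118;50m[48;2;50;118;50m [38;2;50;118;50m[48;2;23;23;11m🬝[38;2;50;118;50m[48;2;24;23;11m🬀[38;2;25;24;12m[48;2;23;23;11m🬎[38;2;25;24;12m[48;2;23;23;11m🬎[0m
[38;2;22;21;10m[48;2;19;19;9m🬂[38;2;22;21;10m[48;2;19;19;9m🬂[38;2;22;21;10m[48;2;19;19;9m🬂[38;2;22;21;10m[48;2;19;19;9m🬂[38;2;22;21;10m[48;2;19;19;9m🬂[38;2;22;21;10m[48;2;19;19;9m🬂[38;2;22;21;10m[48;2;19;19;9m🬂[38;2;22;21;10m[48;2;19;19;9m🬂[38;2;22;21;10m[48;2;19;19;9m🬂[38;2;22;21;10m[48;2;19;19;9m🬂[0m
</frame>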